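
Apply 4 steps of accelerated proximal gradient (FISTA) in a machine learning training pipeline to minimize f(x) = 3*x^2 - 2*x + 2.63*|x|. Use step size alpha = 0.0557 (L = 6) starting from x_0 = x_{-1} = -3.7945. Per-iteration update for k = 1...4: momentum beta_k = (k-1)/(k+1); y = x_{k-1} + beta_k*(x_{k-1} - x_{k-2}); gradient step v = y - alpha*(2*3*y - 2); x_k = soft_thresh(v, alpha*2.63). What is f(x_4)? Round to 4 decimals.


FISTA on f(x) = 3*x^2 - 2*x + 2.63*|x|
L = 6, alpha = 0.0557
Iteration 1: beta = 0.0, y = -3.7945 + 0.0*(-3.7945 + 3.7945) = -3.7945
  grad(y) = -24.767, v = y - alpha*grad = -2.415
  prox(v) = soft_thresh(-2.415, 0.1465) = -2.2685
Iteration 2: beta = 0.3333, y = -2.2685 + 0.3333*(-2.2685 + 3.7945) = -1.7598
  grad(y) = -12.5589, v = y - alpha*grad = -1.0603
  prox(v) = soft_thresh(-1.0603, 0.1465) = -0.9138
Iteration 3: beta = 0.5, y = -0.9138 + 0.5*(-0.9138 + 2.2685) = -0.2364
  grad(y) = -3.4187, v = y - alpha*grad = -0.046
  prox(v) = soft_thresh(-0.046, 0.1465) = 0.0
Iteration 4: beta = 0.6, y = 0.0 + 0.6*(0.0 + 0.9138) = 0.5483
  grad(y) = 1.2897, v = y - alpha*grad = 0.4764
  prox(v) = soft_thresh(0.4764, 0.1465) = 0.33
f(x_4) = 3*0.33^2 - 2*0.33 + 2.63*|0.33| = 0.5345


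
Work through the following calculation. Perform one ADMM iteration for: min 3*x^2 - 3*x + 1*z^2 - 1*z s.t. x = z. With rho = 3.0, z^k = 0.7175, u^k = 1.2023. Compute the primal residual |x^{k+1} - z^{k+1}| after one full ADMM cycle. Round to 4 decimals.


ADMM iteration with rho = 3.0, z^k = 0.7175, u^k = 1.2023
Step 1: x-update.
Minimize 3*x^2 - 3*x + (3.0/2)*(x - 0.7175 + 1.2023)^2
FOC: (2*3 + 3.0)*x = 3 + 3.0*(0.7175 - 1.2023)
x^{k+1} = 0.1717
Step 2: z-update.
Minimize 1*z^2 - 1*z + (3.0/2)*(0.1717 - z + 1.2023)^2
FOC: (2*1 + 3.0)*z = 1 + 3.0*(0.1717 + 1.2023)
z^{k+1} = 1.0244
Step 3: u-update.
u^{k+1} = 1.2023 + 0.1717 - 1.0244 = 0.3496
Step 4: Primal residual = |0.1717 - 1.0244| = 0.8527


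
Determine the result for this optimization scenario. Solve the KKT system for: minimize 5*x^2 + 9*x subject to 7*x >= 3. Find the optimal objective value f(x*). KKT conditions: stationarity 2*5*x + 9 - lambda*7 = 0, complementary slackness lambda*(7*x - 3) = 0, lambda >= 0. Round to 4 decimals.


Step 1: Try lambda = 0 (constraint inactive).
x_unc = -9/(2*5) = -0.9
Check: 7*-0.9 = -6.3 < 3 -- violated!
Step 2: Constraint must be active: 7*x = 3
x* = 3/7 = 0.4286 (rounded; the exact value 3/7 is used below)
lambda = (2*5*(3/7) + 9)/7 = 1.898
Step 3: Compute optimal value.
f(x*) = 5*(3/7)^2 + 9*(3/7) = 4.7755


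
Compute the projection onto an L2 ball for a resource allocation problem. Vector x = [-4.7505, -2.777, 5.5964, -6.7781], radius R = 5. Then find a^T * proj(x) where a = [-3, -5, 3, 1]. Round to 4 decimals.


Step 1: Compute ||x|| (intermediates to 6 decimals).
||x|| = sqrt((-4.7505)^2 + (-2.777)^2 + 5.5964^2 + (-6.7781)^2) = 10.370213
Step 2: Project.
Since ||x|| > R, scale = R/||x|| = 5/10.370213 = 0.48215, proj(x) = scale * x
proj(x) = [-2.290454, -1.338931, 2.698304, -3.268061]
Step 3: Dot product.
a^T * proj(x) = -3*(-2.290454) - 5*(-1.338931) + 3*2.698304 + 1*(-3.268061) = 18.3929


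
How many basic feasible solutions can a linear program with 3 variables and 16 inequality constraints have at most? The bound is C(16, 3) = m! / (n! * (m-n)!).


Each vertex corresponds to some choice of n active constraints out of m, so the number of vertices is at most C(m, n) = m! / (n!(m-n)!).
m = 16, n = 3
Numerator: 16 * 15 * 14
Denominator: 3! = 6
C(16, 3) = 560


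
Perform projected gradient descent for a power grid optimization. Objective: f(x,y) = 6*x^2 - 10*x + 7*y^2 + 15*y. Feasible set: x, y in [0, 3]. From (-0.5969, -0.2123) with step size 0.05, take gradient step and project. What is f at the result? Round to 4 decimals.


Step 1: Compute gradient at (-0.5969, -0.2123).
grad_x = 2*6*-0.5969 - 10 = -17.1628
grad_y = 2*7*-0.2123 + 15 = 12.0278
Step 2: Gradient step.
x_raw = -0.5969 - 0.05*-17.1628 = 0.2612
y_raw = -0.2123 - 0.05*12.0278 = -0.8137
Step 3: Project onto [0, 3].
x_proj = clip(0.2612) = 0.2612
y_proj = clip(-0.8137) = 0.0
Step 4: Evaluate f.
f(0.2612, 0.0) = -2.2029


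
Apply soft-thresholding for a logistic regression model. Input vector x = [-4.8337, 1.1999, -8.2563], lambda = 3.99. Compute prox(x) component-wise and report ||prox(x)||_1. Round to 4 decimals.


Soft-thresholding with lambda = 3.99:
prox(-4.8337) = sign(-4.8337)*max(|-4.8337| - 3.99, 0) = -0.8437
prox(1.1999) = sign(1.1999)*max(|1.1999| - 3.99, 0) = 0.0
prox(-8.2563) = sign(-8.2563)*max(|-8.2563| - 3.99, 0) = -4.2663
prox(x) = [-0.8437, 0.0, -4.2663]
||prox(x)||_1 = 0.8437 + 0.0 + 4.2663 = 5.11


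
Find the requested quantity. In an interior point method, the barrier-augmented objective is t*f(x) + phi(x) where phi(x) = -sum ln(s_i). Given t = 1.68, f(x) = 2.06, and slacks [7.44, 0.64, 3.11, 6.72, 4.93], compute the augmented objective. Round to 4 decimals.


Step 1: Compute log-barrier.
ln values: [2.0069, -0.4463, 1.1346, 1.9051, 1.5953]
phi = -(2.0069 - 0.4463 + 1.1346 + 1.9051 + 1.5953) = -6.1956
Step 2: Compute augmented objective.
t*f(x) = 1.68*2.06 = 3.4608
Total = 3.4608 - 6.1956 = -2.7348


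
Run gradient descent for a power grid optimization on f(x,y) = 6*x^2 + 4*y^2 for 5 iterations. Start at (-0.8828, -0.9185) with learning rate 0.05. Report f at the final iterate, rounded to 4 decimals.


Gradient descent on f(x,y) = 6*x^2 + 4*y^2.
Starting point: (-0.8828, -0.9185), alpha = 0.05
Step 1: grad_x = 2*6*-0.8828 = -10.5936, grad_y = 2*4*-0.9185 = -7.348
  x_1 = -0.8828 - 0.05*-10.5936 = -0.3531
  y_1 = -0.9185 - 0.05*-7.348 = -0.5511
Step 2: grad_x = 2*6*-0.3531 = -4.2374, grad_y = 2*4*-0.5511 = -4.4088
  x_2 = -0.3531 - 0.05*-4.2374 = -0.1412
  y_2 = -0.5511 - 0.05*-4.4088 = -0.3307
Step 3: grad_x = 2*6*-0.1412 = -1.695, grad_y = 2*4*-0.3307 = -2.6453
  x_3 = -0.1412 - 0.05*-1.695 = -0.0565
  y_3 = -0.3307 - 0.05*-2.6453 = -0.1984
Step 4: grad_x = 2*6*-0.0565 = -0.678, grad_y = 2*4*-0.1984 = -1.5872
  x_4 = -0.0565 - 0.05*-0.678 = -0.0226
  y_4 = -0.1984 - 0.05*-1.5872 = -0.119
Step 5: grad_x = 2*6*-0.0226 = -0.2712, grad_y = 2*4*-0.119 = -0.9523
  x_5 = -0.0226 - 0.05*-0.2712 = -0.009
  y_5 = -0.119 - 0.05*-0.9523 = -0.0714
f(-0.009, -0.0714) = 6*(-0.009)^2 + 4*(-0.0714)^2 = 0.0209


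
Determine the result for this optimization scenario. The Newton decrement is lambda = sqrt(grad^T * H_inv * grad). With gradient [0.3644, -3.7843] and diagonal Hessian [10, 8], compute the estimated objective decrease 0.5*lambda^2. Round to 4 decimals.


Step 1: H is diagonal, so H^(-1) * g = [0.0364, -0.473].
Step 2: g^T H^(-1) g = sum_i g_i^2 / H_ii
  = (0.3644)^2/10 + (-3.7843)^2/8
  = 0.0133 + 1.7901 = 1.8034
Step 3: Objective decrease = 0.5 * g^T H^(-1) g = 0.9017


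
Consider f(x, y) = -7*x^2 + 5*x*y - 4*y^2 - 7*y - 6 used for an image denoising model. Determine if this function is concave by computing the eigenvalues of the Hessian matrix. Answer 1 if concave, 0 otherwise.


The Hessian of f(x,y) = -7*x^2 + 5*x*y - 4*y^2 - 7*y - 6 is:
H = [[-14, 5], [5, -8]]
Trace = -14 - 8 = -22
Determinant = -14*-8 - (5)^2 = 87
Discriminant = (-22)^2 - 4*87 = 136.0
Eigenvalues: lambda_1 = -16.831, lambda_2 = -5.169
The function is concave.

1


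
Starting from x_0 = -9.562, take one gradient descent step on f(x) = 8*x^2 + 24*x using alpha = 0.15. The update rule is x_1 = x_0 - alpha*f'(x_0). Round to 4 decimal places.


We compute the gradient at x_0 and apply the update.
f'(x) = 16*x + 24
f'(-9.562) = 16*-9.562 + 24 = -128.992
x_1 = -9.562 - 0.15*-128.992 = 9.7868


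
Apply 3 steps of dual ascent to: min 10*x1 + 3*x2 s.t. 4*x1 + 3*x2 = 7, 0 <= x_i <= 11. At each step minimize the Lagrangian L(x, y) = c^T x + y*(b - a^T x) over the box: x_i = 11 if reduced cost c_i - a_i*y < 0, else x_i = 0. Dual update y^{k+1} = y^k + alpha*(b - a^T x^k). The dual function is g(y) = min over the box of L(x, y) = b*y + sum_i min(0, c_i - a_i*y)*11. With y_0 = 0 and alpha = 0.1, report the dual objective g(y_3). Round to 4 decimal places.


Dual ascent for LP: min 10*x1 + 3*x2, 4*x1 + 3*x2 = 7, 0 <= x_i <= 11
Step 1: y^k = 0.0, reduced costs: (10.0, 3.0)
  x^k = (0.0, 0.0), subgradient = b - a^T x = 7.0
  y^{k+1} = 0.0 + 0.1*7.0 = 0.7
Step 2: y^k = 0.7, reduced costs: (7.2, 0.9)
  x^k = (0.0, 0.0), subgradient = b - a^T x = 7.0
  y^{k+1} = 0.7 + 0.1*7.0 = 1.4
Step 3: y^k = 1.4, reduced costs: (4.4, -1.2)
  x^k = (0.0, 11.0), subgradient = b - a^T x = -26.0
  y^{k+1} = 1.4 + 0.1*-26.0 = -1.2
Dual objective at y_3 = -1.2: reduced costs (14.8, 6.6), box minimizer x = (0.0, 0.0)
g(y_3) = b*y + (c1 - a1*y)*x1 + (c2 - a2*y)*x2 = 7*(-1.2) + 14.8*0.0 + 6.6*0.0 = -8.4 + 0.0 + 0.0 = -8.4


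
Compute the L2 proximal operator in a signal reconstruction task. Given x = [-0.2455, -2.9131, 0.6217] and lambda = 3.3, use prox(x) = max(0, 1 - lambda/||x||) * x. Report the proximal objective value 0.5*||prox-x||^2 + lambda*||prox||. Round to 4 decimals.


Step 1: Compute ||x||.
||x|| = 2.9888
Step 2: Compute scaling factor.
scale = max(0, 1 - 3.3/2.9888) = 0.0
Step 3: prox(x) = [-0.0, -0.0, 0.0]
||prox(x)|| = 0.0
Step 4: Proximal objective.
0.5*||prox-x||^2 = 4.4665
lambda*||prox|| = 0.0
Total = 4.4665


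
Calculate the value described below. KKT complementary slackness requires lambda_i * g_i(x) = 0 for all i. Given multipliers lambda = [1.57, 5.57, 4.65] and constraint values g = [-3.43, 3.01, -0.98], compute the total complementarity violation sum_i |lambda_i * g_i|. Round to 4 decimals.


KKT complementary slackness check:
lambda_1 * g_1 = 1.57 * -3.43 = -5.3851
lambda_2 * g_2 = 5.57 * 3.01 = 16.7657
lambda_3 * g_3 = 4.65 * -0.98 = -4.557
Total violation = 5.3851 + 16.7657 + 4.557 = 26.7078


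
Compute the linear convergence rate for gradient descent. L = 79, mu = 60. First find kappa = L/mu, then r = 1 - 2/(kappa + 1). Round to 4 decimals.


Step 1: Compute the condition number.
kappa = L/mu = 79/60 = 1.3167
Step 2: Compute the convergence rate.
r = 1 - 2/(kappa + 1) = 1 - 2*mu/(L + mu) = (L - mu)/(L + mu) = 19/139 = 0.1367


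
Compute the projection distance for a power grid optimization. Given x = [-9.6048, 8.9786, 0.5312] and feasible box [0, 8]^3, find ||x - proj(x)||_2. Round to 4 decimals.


Project each component onto [0, 8].
clip(-9.6048) = 0.0, clip(8.9786) = 8.0, clip(0.5312) = 0.5312
Projection = [0.0, 8.0, 0.5312]
Squared diffs: [92.2522, 0.9577, 0.0]
Distance = sqrt(93.2099) = 9.6545


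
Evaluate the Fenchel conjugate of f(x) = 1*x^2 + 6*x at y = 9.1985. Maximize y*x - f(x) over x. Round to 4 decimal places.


f*(y) = sup_x {y*x - a*x^2 - b*x} = sup_x {(y-b)*x - a*x^2}
FOC: (y - b) - 2a*x = 0 => x* = (y - b)/(2a)
x* = (9.1985 - 6)/(2*1) = 1.5993
f*(9.1985) = (y-b)^2/(4a) = (9.1985 - 6)^2/(4*1)
= 10.2304/4 = 2.5576


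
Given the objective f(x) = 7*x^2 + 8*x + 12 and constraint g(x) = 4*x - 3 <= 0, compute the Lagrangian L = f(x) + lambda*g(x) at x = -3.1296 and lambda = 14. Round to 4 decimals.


Step 1: Evaluate f(x).
f(-3.1296) = 7*(-3.1296)^2 + 8*(-3.1296) + 12 = 55.524
Step 2: Evaluate g(x).
g(-3.1296) = 4*-3.1296 - 3 = -15.5184
Step 3: Compute Lagrangian.
L = 55.524 + 14*-15.5184 = -161.7336


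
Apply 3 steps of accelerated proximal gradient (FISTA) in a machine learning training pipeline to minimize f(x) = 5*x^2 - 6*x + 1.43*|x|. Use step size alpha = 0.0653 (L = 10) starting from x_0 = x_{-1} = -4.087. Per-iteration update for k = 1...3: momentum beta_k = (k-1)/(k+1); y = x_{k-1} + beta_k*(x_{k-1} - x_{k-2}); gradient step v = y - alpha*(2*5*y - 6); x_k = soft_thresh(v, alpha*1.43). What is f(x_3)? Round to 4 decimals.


FISTA on f(x) = 5*x^2 - 6*x + 1.43*|x|
L = 10, alpha = 0.0653
Iteration 1: beta = 0.0, y = -4.087 + 0.0*(-4.087 + 4.087) = -4.087
  grad(y) = -46.87, v = y - alpha*grad = -1.0264
  prox(v) = soft_thresh(-1.0264, 0.0934) = -0.933
Iteration 2: beta = 0.3333, y = -0.933 + 0.3333*(-0.933 + 4.087) = 0.1183
  grad(y) = -4.8168, v = y - alpha*grad = 0.4329
  prox(v) = soft_thresh(0.4329, 0.0934) = 0.3395
Iteration 3: beta = 0.5, y = 0.3395 + 0.5*(0.3395 + 0.933) = 0.9757
  grad(y) = 3.7572, v = y - alpha*grad = 0.7304
  prox(v) = soft_thresh(0.7304, 0.0934) = 0.637
f(x_3) = 5*0.637^2 - 6*0.637 + 1.43*|0.637| = -0.8823


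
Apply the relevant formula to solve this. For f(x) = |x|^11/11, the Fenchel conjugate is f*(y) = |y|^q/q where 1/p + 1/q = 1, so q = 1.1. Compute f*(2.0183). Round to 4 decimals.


The conjugate exponent q satisfies 1/p + 1/q = 1.
p = 11, so q = 11/(11 - 1) = 1.1
|y|^q = 2.0183^1.1 = 2.1651
f*(2.0183) = 2.1651 / 1.1 = 1.9683


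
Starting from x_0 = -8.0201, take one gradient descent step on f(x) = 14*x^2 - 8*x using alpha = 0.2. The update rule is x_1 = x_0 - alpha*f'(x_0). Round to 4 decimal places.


We compute the gradient at x_0 and apply the update.
f'(x) = 28*x - 8
f'(-8.0201) = 28*-8.0201 - 8 = -232.5628
x_1 = -8.0201 - 0.2*-232.5628 = 38.4925


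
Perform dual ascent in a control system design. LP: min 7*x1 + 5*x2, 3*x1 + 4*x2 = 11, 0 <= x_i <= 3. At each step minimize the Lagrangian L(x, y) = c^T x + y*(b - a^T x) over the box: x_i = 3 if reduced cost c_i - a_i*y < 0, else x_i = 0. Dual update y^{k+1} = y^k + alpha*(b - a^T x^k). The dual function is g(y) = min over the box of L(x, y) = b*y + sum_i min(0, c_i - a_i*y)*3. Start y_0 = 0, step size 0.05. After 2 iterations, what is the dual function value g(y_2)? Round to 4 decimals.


Dual ascent for LP: min 7*x1 + 5*x2, 3*x1 + 4*x2 = 11, 0 <= x_i <= 3
Step 1: y^k = 0.0, reduced costs: (7.0, 5.0)
  x^k = (0.0, 0.0), subgradient = b - a^T x = 11.0
  y^{k+1} = 0.0 + 0.05*11.0 = 0.55
Step 2: y^k = 0.55, reduced costs: (5.35, 2.8)
  x^k = (0.0, 0.0), subgradient = b - a^T x = 11.0
  y^{k+1} = 0.55 + 0.05*11.0 = 1.1
Dual objective at y_2 = 1.1: reduced costs (3.7, 0.6), box minimizer x = (0.0, 0.0)
g(y_2) = b*y + (c1 - a1*y)*x1 + (c2 - a2*y)*x2 = 11*1.1 + 3.7*0.0 + 0.6*0.0 = 12.1 + 0.0 + 0.0 = 12.1


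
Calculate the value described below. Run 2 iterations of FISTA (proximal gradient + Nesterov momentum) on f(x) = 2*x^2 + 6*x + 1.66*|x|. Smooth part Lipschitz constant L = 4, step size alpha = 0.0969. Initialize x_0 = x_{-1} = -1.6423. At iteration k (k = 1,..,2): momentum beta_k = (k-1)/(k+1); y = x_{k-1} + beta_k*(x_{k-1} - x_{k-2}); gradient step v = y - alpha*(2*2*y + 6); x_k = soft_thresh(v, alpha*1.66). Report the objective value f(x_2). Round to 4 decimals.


FISTA on f(x) = 2*x^2 + 6*x + 1.66*|x|
L = 4, alpha = 0.0969
Iteration 1: beta = 0.0, y = -1.6423 + 0.0*(-1.6423 + 1.6423) = -1.6423
  grad(y) = -0.5692, v = y - alpha*grad = -1.5871
  prox(v) = soft_thresh(-1.5871, 0.1609) = -1.4263
Iteration 2: beta = 0.3333, y = -1.4263 + 0.3333*(-1.4263 + 1.6423) = -1.3543
  grad(y) = 0.5829, v = y - alpha*grad = -1.4108
  prox(v) = soft_thresh(-1.4108, 0.1609) = -1.2499
f(x_2) = 2*(-1.2499)^2 + 6*(-1.2499) + 1.66*|-1.2499| = -2.3001


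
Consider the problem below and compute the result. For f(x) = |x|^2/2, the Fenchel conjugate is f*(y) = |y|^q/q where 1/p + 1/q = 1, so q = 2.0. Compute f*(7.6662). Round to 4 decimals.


The conjugate exponent q satisfies 1/p + 1/q = 1.
p = 2, so q = 2/(2 - 1) = 2.0
|y|^q = 7.6662^2.0 = 58.7706
f*(7.6662) = 58.7706 / 2.0 = 29.3853


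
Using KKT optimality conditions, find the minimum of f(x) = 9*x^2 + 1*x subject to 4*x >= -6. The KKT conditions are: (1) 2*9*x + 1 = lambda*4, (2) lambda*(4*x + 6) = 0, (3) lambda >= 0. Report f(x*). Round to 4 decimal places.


Step 1: Try lambda = 0 (constraint inactive).
Stationarity: 2*9*x + 1 = 0
x* = -1/(2*9) = -1/18 = -0.0556 (rounded; the exact value -1/18 is used below)
Check constraint: 4*-0.0556 = -0.2224 >= -6 -- satisfied.
Step 2: Compute optimal value.
f(x*) = 9*(-1/18)^2 + 1*(-1/18) = -0.0278


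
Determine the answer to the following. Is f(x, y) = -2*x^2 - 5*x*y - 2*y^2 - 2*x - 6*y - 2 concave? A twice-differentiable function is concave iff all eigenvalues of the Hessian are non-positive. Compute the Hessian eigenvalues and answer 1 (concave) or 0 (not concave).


The Hessian of f(x,y) = -2*x^2 - 5*x*y - 2*y^2 - 2*x - 6*y - 2 is:
H = [[-4, -5], [-5, -4]]
Trace = -4 - 4 = -8
Determinant = -4*-4 - (-5)^2 = -9
Discriminant = (-8)^2 - 4*-9 = 100.0
Eigenvalues: lambda_1 = -9.0, lambda_2 = 1.0
The function is not concave.

0


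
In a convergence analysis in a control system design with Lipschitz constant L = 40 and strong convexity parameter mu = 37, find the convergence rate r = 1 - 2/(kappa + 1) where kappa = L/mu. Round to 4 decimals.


Step 1: Compute the condition number.
kappa = L/mu = 40/37 = 1.0811
Step 2: Compute the convergence rate.
r = 1 - 2/(kappa + 1) = 1 - 2*mu/(L + mu) = (L - mu)/(L + mu) = 3/77 = 0.039


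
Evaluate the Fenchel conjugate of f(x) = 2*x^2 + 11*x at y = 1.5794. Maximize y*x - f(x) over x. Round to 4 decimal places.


f*(y) = sup_x {y*x - a*x^2 - b*x} = sup_x {(y-b)*x - a*x^2}
FOC: (y - b) - 2a*x = 0 => x* = (y - b)/(2a)
x* = (1.5794 - 11)/(2*2) = -2.3552
f*(1.5794) = (y-b)^2/(4a) = (1.5794 - 11)^2/(4*2)
= 88.7477/8 = 11.0935


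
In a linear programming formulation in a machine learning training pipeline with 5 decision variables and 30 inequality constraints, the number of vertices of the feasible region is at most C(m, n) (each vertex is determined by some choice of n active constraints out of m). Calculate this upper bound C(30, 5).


Each vertex corresponds to some choice of n active constraints out of m, so the number of vertices is at most C(m, n) = m! / (n!(m-n)!).
m = 30, n = 5
Numerator: 30 * 29 * 28 * 27 * 26
Denominator: 5! = 120
C(30, 5) = 142506


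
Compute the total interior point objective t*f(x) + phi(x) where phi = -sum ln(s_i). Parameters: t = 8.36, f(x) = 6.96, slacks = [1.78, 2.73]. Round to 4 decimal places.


Step 1: Compute log-barrier.
ln values: [0.5766, 1.0043]
phi = -(0.5766 + 1.0043) = -1.5809
Step 2: Compute augmented objective.
t*f(x) = 8.36*6.96 = 58.1856
Total = 58.1856 - 1.5809 = 56.6047


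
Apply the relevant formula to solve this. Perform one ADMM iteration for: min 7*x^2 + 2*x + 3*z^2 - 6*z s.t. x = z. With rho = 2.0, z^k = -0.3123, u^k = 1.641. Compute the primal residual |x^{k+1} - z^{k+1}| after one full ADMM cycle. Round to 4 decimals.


ADMM iteration with rho = 2.0, z^k = -0.3123, u^k = 1.641
Step 1: x-update.
Minimize 7*x^2 + 2*x + (2.0/2)*(x + 0.3123 + 1.641)^2
FOC: (2*7 + 2.0)*x = -2 + 2.0*(-0.3123 - 1.641)
x^{k+1} = -0.3692
Step 2: z-update.
Minimize 3*z^2 - 6*z + (2.0/2)*(-0.3692 - z + 1.641)^2
FOC: (2*3 + 2.0)*z = 6 + 2.0*(-0.3692 + 1.641)
z^{k+1} = 1.068
Step 3: u-update.
u^{k+1} = 1.641 - 0.3692 - 1.068 = 0.2039
Step 4: Primal residual = |-0.3692 - 1.068| = 1.4371


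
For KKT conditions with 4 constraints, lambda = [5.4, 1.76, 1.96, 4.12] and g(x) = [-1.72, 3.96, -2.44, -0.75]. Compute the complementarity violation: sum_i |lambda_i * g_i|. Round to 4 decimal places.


KKT complementary slackness check:
lambda_1 * g_1 = 5.4 * -1.72 = -9.288
lambda_2 * g_2 = 1.76 * 3.96 = 6.9696
lambda_3 * g_3 = 1.96 * -2.44 = -4.7824
lambda_4 * g_4 = 4.12 * -0.75 = -3.09
Total violation = 9.288 + 6.9696 + 4.7824 + 3.09 = 24.13


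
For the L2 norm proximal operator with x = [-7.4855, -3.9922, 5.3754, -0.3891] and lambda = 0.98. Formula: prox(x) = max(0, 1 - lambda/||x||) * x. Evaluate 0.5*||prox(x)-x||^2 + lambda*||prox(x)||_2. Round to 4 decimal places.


Step 1: Compute ||x||.
||x|| = 10.0507
Step 2: Compute scaling factor.
scale = max(0, 1 - 0.98/10.0507) = 0.9025
Step 3: prox(x) = [-6.7556, -3.6029, 4.8513, -0.3512]
||prox(x)|| = 9.0707
Step 4: Proximal objective.
0.5*||prox-x||^2 = 0.4802
lambda*||prox|| = 8.8893
Total = 9.3695


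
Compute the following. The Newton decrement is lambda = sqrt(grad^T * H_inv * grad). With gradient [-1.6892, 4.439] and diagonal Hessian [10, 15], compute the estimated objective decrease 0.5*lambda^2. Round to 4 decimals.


Step 1: H is diagonal, so H^(-1) * g = [-0.1689, 0.2959].
Step 2: g^T H^(-1) g = sum_i g_i^2 / H_ii
  = (-1.6892)^2/10 + (4.439)^2/15
  = 0.2853 + 1.3136 = 1.599
Step 3: Objective decrease = 0.5 * g^T H^(-1) g = 0.7995


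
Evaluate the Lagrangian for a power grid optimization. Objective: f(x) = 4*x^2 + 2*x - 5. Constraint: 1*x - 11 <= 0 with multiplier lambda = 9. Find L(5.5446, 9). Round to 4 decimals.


Step 1: Evaluate f(x).
f(5.5446) = 4*5.5446^2 + 2*5.5446 - 5 = 129.0596
Step 2: Evaluate g(x).
g(5.5446) = 1*5.5446 - 11 = -5.4554
Step 3: Compute Lagrangian.
L = 129.0596 + 9*-5.4554 = 79.961


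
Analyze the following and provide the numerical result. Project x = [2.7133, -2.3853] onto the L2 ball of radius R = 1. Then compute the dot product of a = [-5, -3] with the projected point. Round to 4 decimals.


Step 1: Compute ||x|| (intermediates to 6 decimals).
||x|| = sqrt(2.7133^2 + (-2.3853)^2) = 3.612707
Step 2: Project.
Since ||x|| > R, scale = R/||x|| = 1/3.612707 = 0.276801, proj(x) = scale * x
proj(x) = [0.751044, -0.660253]
Step 3: Dot product.
a^T * proj(x) = -5*0.751044 - 3*(-0.660253) = -1.7745


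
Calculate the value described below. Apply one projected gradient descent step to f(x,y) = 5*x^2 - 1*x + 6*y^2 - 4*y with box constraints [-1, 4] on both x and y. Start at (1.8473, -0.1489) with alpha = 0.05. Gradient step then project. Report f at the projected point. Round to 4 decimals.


Step 1: Compute gradient at (1.8473, -0.1489).
grad_x = 2*5*1.8473 - 1 = 17.473
grad_y = 2*6*-0.1489 - 4 = -5.7868
Step 2: Gradient step.
x_raw = 1.8473 - 0.05*17.473 = 0.9737
y_raw = -0.1489 - 0.05*-5.7868 = 0.1404
Step 3: Project onto [-1, 4].
x_proj = clip(0.9737) = 0.9737
y_proj = clip(0.1404) = 0.1404
Step 4: Evaluate f.
f(0.9737, 0.1404) = 3.3229


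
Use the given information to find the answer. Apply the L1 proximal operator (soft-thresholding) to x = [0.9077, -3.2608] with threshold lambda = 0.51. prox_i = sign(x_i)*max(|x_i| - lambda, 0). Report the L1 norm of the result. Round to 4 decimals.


Soft-thresholding with lambda = 0.51:
prox(0.9077) = sign(0.9077)*max(|0.9077| - 0.51, 0) = 0.3977
prox(-3.2608) = sign(-3.2608)*max(|-3.2608| - 0.51, 0) = -2.7508
prox(x) = [0.3977, -2.7508]
||prox(x)||_1 = 0.3977 + 2.7508 = 3.1485


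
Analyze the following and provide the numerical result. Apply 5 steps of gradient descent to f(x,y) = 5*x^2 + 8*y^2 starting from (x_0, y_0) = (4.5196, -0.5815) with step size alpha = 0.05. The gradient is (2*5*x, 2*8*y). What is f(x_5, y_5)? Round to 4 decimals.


Gradient descent on f(x,y) = 5*x^2 + 8*y^2.
Starting point: (4.5196, -0.5815), alpha = 0.05
Step 1: grad_x = 2*5*4.5196 = 45.196, grad_y = 2*8*-0.5815 = -9.304
  x_1 = 4.5196 - 0.05*45.196 = 2.2598
  y_1 = -0.5815 - 0.05*-9.304 = -0.1163
Step 2: grad_x = 2*5*2.2598 = 22.598, grad_y = 2*8*-0.1163 = -1.8608
  x_2 = 2.2598 - 0.05*22.598 = 1.1299
  y_2 = -0.1163 - 0.05*-1.8608 = -0.0233
Step 3: grad_x = 2*5*1.1299 = 11.299, grad_y = 2*8*-0.0233 = -0.3722
  x_3 = 1.1299 - 0.05*11.299 = 0.565
  y_3 = -0.0233 - 0.05*-0.3722 = -0.0047
Step 4: grad_x = 2*5*0.565 = 5.6495, grad_y = 2*8*-0.0047 = -0.0744
  x_4 = 0.565 - 0.05*5.6495 = 0.2825
  y_4 = -0.0047 - 0.05*-0.0744 = -0.0009
Step 5: grad_x = 2*5*0.2825 = 2.8248, grad_y = 2*8*-0.0009 = -0.0149
  x_5 = 0.2825 - 0.05*2.8248 = 0.1412
  y_5 = -0.0009 - 0.05*-0.0149 = -0.0002
f(0.1412, -0.0002) = 5*0.1412^2 + 8*(-0.0002)^2 = 0.0997


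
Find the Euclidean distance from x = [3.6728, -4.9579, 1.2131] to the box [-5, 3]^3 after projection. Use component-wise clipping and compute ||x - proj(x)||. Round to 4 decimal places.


Project each component onto [-5, 3].
clip(3.6728) = 3.0, clip(-4.9579) = -4.9579, clip(1.2131) = 1.2131
Projection = [3.0, -4.9579, 1.2131]
Squared diffs: [0.4527, 0.0, 0.0]
Distance = sqrt(0.4527) = 0.6728


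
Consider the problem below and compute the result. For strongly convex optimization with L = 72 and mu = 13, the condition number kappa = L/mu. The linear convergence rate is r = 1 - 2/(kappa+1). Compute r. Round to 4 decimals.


Step 1: Compute the condition number.
kappa = L/mu = 72/13 = 5.5385
Step 2: Compute the convergence rate.
r = 1 - 2/(kappa + 1) = 1 - 2*mu/(L + mu) = (L - mu)/(L + mu) = 59/85 = 0.6941


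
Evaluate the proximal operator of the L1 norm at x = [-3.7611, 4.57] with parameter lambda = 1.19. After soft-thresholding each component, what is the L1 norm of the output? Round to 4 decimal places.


Soft-thresholding with lambda = 1.19:
prox(-3.7611) = sign(-3.7611)*max(|-3.7611| - 1.19, 0) = -2.5711
prox(4.57) = sign(4.57)*max(|4.57| - 1.19, 0) = 3.38
prox(x) = [-2.5711, 3.38]
||prox(x)||_1 = 2.5711 + 3.38 = 5.9511


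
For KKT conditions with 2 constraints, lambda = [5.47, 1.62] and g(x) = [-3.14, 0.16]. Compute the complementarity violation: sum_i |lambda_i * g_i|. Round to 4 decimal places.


KKT complementary slackness check:
lambda_1 * g_1 = 5.47 * -3.14 = -17.1758
lambda_2 * g_2 = 1.62 * 0.16 = 0.2592
Total violation = 17.1758 + 0.2592 = 17.435


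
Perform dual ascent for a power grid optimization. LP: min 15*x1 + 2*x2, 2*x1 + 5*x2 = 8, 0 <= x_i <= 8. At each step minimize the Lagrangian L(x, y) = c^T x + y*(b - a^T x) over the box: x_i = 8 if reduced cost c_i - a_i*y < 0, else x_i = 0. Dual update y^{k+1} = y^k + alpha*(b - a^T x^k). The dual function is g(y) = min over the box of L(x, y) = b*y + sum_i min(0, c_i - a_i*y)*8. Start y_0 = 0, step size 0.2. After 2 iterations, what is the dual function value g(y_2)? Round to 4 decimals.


Dual ascent for LP: min 15*x1 + 2*x2, 2*x1 + 5*x2 = 8, 0 <= x_i <= 8
Step 1: y^k = 0.0, reduced costs: (15.0, 2.0)
  x^k = (0.0, 0.0), subgradient = b - a^T x = 8.0
  y^{k+1} = 0.0 + 0.2*8.0 = 1.6
Step 2: y^k = 1.6, reduced costs: (11.8, -6.0)
  x^k = (0.0, 8.0), subgradient = b - a^T x = -32.0
  y^{k+1} = 1.6 + 0.2*-32.0 = -4.8
Dual objective at y_2 = -4.8: reduced costs (24.6, 26.0), box minimizer x = (0.0, 0.0)
g(y_2) = b*y + (c1 - a1*y)*x1 + (c2 - a2*y)*x2 = 8*(-4.8) + 24.6*0.0 + 26.0*0.0 = -38.4 + 0.0 + 0.0 = -38.4


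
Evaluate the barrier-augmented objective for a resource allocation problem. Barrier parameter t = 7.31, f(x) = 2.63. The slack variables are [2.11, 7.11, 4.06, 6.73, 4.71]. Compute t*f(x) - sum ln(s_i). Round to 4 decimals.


Step 1: Compute log-barrier.
ln values: [0.7467, 1.9615, 1.4012, 1.9066, 1.5497]
phi = -(0.7467 + 1.9615 + 1.4012 + 1.9066 + 1.5497) = -7.5656
Step 2: Compute augmented objective.
t*f(x) = 7.31*2.63 = 19.2253
Total = 19.2253 - 7.5656 = 11.6597


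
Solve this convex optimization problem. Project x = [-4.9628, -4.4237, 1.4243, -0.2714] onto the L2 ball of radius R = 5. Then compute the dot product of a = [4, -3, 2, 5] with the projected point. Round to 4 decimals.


Step 1: Compute ||x|| (intermediates to 6 decimals).
||x|| = sqrt((-4.9628)^2 + (-4.4237)^2 + 1.4243^2 + (-0.2714)^2) = 6.804469
Step 2: Project.
Since ||x|| > R, scale = R/||x|| = 5/6.804469 = 0.734811, proj(x) = scale * x
proj(x) = [-3.64672, -3.250583, 1.046591, -0.199428]
Step 3: Dot product.
a^T * proj(x) = 4*(-3.64672) - 3*(-3.250583) + 2*1.046591 + 5*(-0.199428) = -3.7391


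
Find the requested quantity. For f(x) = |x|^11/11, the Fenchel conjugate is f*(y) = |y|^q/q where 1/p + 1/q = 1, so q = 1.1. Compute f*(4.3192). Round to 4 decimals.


The conjugate exponent q satisfies 1/p + 1/q = 1.
p = 11, so q = 11/(11 - 1) = 1.1
|y|^q = 4.3192^1.1 = 4.9997
f*(4.3192) = 4.9997 / 1.1 = 4.5452


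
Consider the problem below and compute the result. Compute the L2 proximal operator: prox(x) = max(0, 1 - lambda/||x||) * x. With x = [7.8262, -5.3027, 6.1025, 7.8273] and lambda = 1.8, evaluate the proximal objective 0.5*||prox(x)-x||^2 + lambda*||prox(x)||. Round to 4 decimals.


Step 1: Compute ||x||.
||x|| = 13.7068
Step 2: Compute scaling factor.
scale = max(0, 1 - 1.8/13.7068) = 0.8687
Step 3: prox(x) = [6.7984, -4.6063, 5.3011, 6.7994]
||prox(x)|| = 11.9068
Step 4: Proximal objective.
0.5*||prox-x||^2 = 1.62
lambda*||prox|| = 21.4322
Total = 23.0522


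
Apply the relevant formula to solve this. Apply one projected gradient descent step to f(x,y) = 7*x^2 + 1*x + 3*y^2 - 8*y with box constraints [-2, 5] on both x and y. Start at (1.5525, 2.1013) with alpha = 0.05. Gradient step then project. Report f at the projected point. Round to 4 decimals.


Step 1: Compute gradient at (1.5525, 2.1013).
grad_x = 2*7*1.5525 + 1 = 22.735
grad_y = 2*3*2.1013 - 8 = 4.6078
Step 2: Gradient step.
x_raw = 1.5525 - 0.05*22.735 = 0.4158
y_raw = 2.1013 - 0.05*4.6078 = 1.8709
Step 3: Project onto [-2, 5].
x_proj = clip(0.4158) = 0.4158
y_proj = clip(1.8709) = 1.8709
Step 4: Evaluate f.
f(0.4158, 1.8709) = -2.8407


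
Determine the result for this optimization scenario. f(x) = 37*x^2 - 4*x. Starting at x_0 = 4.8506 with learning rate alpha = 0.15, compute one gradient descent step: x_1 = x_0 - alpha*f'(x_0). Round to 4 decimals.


We compute the gradient at x_0 and apply the update.
f'(x) = 74*x - 4
f'(4.8506) = 74*4.8506 - 4 = 354.9444
x_1 = 4.8506 - 0.15*354.9444 = -48.3911


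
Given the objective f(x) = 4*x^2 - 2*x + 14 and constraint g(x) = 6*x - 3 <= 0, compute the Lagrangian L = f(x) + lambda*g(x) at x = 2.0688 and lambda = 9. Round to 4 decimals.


Step 1: Evaluate f(x).
f(2.0688) = 4*2.0688^2 - 2*2.0688 + 14 = 26.9821
Step 2: Evaluate g(x).
g(2.0688) = 6*2.0688 - 3 = 9.4128
Step 3: Compute Lagrangian.
L = 26.9821 + 9*9.4128 = 111.6973


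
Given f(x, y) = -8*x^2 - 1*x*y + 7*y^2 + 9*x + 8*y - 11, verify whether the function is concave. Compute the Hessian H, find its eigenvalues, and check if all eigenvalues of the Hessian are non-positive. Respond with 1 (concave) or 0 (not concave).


The Hessian of f(x,y) = -8*x^2 - 1*x*y + 7*y^2 + 9*x + 8*y - 11 is:
H = [[-16, -1], [-1, 14]]
Trace = -16 + 14 = -2
Determinant = -16*14 - (-1)^2 = -225
Discriminant = (-2)^2 - 4*-225 = 904.0
Eigenvalues: lambda_1 = -16.0333, lambda_2 = 14.0333
The function is not concave.

0


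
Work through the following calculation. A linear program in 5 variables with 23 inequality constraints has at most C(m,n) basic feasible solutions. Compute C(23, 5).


Each vertex corresponds to some choice of n active constraints out of m, so the number of vertices is at most C(m, n) = m! / (n!(m-n)!).
m = 23, n = 5
Numerator: 23 * 22 * 21 * 20 * 19
Denominator: 5! = 120
C(23, 5) = 33649


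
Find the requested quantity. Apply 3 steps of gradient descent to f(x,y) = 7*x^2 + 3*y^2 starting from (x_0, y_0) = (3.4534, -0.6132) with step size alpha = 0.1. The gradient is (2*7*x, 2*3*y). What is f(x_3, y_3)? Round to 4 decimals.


Gradient descent on f(x,y) = 7*x^2 + 3*y^2.
Starting point: (3.4534, -0.6132), alpha = 0.1
Step 1: grad_x = 2*7*3.4534 = 48.3476, grad_y = 2*3*-0.6132 = -3.6792
  x_1 = 3.4534 - 0.1*48.3476 = -1.3814
  y_1 = -0.6132 - 0.1*-3.6792 = -0.2453
Step 2: grad_x = 2*7*-1.3814 = -19.339, grad_y = 2*3*-0.2453 = -1.4717
  x_2 = -1.3814 - 0.1*-19.339 = 0.5525
  y_2 = -0.2453 - 0.1*-1.4717 = -0.0981
Step 3: grad_x = 2*7*0.5525 = 7.7356, grad_y = 2*3*-0.0981 = -0.5887
  x_3 = 0.5525 - 0.1*7.7356 = -0.221
  y_3 = -0.0981 - 0.1*-0.5887 = -0.0392
f(-0.221, -0.0392) = 7*(-0.221)^2 + 3*(-0.0392)^2 = 0.3466


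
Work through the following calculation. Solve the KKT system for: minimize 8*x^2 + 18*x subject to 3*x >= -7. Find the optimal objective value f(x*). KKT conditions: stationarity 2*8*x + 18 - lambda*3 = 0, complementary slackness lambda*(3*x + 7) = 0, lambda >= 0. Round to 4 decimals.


Step 1: Try lambda = 0 (constraint inactive).
Stationarity: 2*8*x + 18 = 0
x* = -18/(2*8) = -1.125
Check constraint: 3*-1.125 = -3.375 >= -7 -- satisfied.
Step 2: Compute optimal value.
f(x*) = 8*(-1.125)^2 + 18*(-1.125) = -10.125


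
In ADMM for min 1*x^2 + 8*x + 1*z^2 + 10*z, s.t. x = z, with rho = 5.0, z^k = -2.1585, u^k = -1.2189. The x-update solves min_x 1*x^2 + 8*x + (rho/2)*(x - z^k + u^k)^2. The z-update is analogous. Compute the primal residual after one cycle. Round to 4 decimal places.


ADMM iteration with rho = 5.0, z^k = -2.1585, u^k = -1.2189
Step 1: x-update.
Minimize 1*x^2 + 8*x + (5.0/2)*(x + 2.1585 - 1.2189)^2
FOC: (2*1 + 5.0)*x = -8 + 5.0*(-2.1585 + 1.2189)
x^{k+1} = -1.814
Step 2: z-update.
Minimize 1*z^2 + 10*z + (5.0/2)*(-1.814 - z - 1.2189)^2
FOC: (2*1 + 5.0)*z = -10 + 5.0*(-1.814 - 1.2189)
z^{k+1} = -3.5949
Step 3: u-update.
u^{k+1} = -1.2189 - 1.814 + 3.5949 = 0.562
Step 4: Primal residual = |-1.814 + 3.5949| = 1.7809


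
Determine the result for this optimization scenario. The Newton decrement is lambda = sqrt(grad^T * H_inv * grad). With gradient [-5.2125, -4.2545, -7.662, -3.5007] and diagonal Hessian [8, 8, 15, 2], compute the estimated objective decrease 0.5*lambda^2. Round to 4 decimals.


Step 1: H is diagonal, so H^(-1) * g = [-0.6516, -0.5318, -0.5108, -1.7504].
Step 2: g^T H^(-1) g = sum_i g_i^2 / H_ii
  = (-5.2125)^2/8 + (-4.2545)^2/8 + (-7.662)^2/15 + (-3.5007)^2/2
  = 3.3963 + 2.2626 + 3.9137 + 6.1275 = 15.7001
Step 3: Objective decrease = 0.5 * g^T H^(-1) g = 7.85


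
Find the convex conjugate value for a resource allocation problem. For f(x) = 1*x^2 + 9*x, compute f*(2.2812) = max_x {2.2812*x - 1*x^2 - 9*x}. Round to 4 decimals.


f*(y) = sup_x {y*x - a*x^2 - b*x} = sup_x {(y-b)*x - a*x^2}
FOC: (y - b) - 2a*x = 0 => x* = (y - b)/(2a)
x* = (2.2812 - 9)/(2*1) = -3.3594
f*(2.2812) = (y-b)^2/(4a) = (2.2812 - 9)^2/(4*1)
= 45.1423/4 = 11.2856


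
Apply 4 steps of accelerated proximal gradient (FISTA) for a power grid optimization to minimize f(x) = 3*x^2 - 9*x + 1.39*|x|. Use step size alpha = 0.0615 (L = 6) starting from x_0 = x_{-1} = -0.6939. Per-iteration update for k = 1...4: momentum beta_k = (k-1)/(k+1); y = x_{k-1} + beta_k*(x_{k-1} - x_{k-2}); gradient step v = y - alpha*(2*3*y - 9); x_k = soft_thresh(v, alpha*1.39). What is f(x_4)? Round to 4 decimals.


FISTA on f(x) = 3*x^2 - 9*x + 1.39*|x|
L = 6, alpha = 0.0615
Iteration 1: beta = 0.0, y = -0.6939 + 0.0*(-0.6939 + 0.6939) = -0.6939
  grad(y) = -13.1634, v = y - alpha*grad = 0.1156
  prox(v) = soft_thresh(0.1156, 0.0855) = 0.0302
Iteration 2: beta = 0.3333, y = 0.0302 + 0.3333*(0.0302 + 0.6939) = 0.2715
  grad(y) = -7.3709, v = y - alpha*grad = 0.7248
  prox(v) = soft_thresh(0.7248, 0.0855) = 0.6393
Iteration 3: beta = 0.5, y = 0.6393 + 0.5*(0.6393 - 0.0302) = 0.9439
  grad(y) = -3.3364, v = y - alpha*grad = 1.1491
  prox(v) = soft_thresh(1.1491, 0.0855) = 1.0636
Iteration 4: beta = 0.6, y = 1.0636 + 0.6*(1.0636 - 0.6393) = 1.3182
  grad(y) = -1.0907, v = y - alpha*grad = 1.3853
  prox(v) = soft_thresh(1.3853, 0.0855) = 1.2998
f(x_4) = 3*1.2998^2 - 9*1.2998 + 1.39*|1.2998| = -4.823


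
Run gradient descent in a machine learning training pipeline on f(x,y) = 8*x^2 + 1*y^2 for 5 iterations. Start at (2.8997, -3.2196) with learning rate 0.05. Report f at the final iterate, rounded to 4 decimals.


Gradient descent on f(x,y) = 8*x^2 + 1*y^2.
Starting point: (2.8997, -3.2196), alpha = 0.05
Step 1: grad_x = 2*8*2.8997 = 46.3952, grad_y = 2*1*-3.2196 = -6.4392
  x_1 = 2.8997 - 0.05*46.3952 = 0.5799
  y_1 = -3.2196 - 0.05*-6.4392 = -2.8976
Step 2: grad_x = 2*8*0.5799 = 9.279, grad_y = 2*1*-2.8976 = -5.7953
  x_2 = 0.5799 - 0.05*9.279 = 0.116
  y_2 = -2.8976 - 0.05*-5.7953 = -2.6079
Step 3: grad_x = 2*8*0.116 = 1.8558, grad_y = 2*1*-2.6079 = -5.2158
  x_3 = 0.116 - 0.05*1.8558 = 0.0232
  y_3 = -2.6079 - 0.05*-5.2158 = -2.3471
Step 4: grad_x = 2*8*0.0232 = 0.3712, grad_y = 2*1*-2.3471 = -4.6942
  x_4 = 0.0232 - 0.05*0.3712 = 0.0046
  y_4 = -2.3471 - 0.05*-4.6942 = -2.1124
Step 5: grad_x = 2*8*0.0046 = 0.0742, grad_y = 2*1*-2.1124 = -4.2248
  x_5 = 0.0046 - 0.05*0.0742 = 0.0009
  y_5 = -2.1124 - 0.05*-4.2248 = -1.9011
f(0.0009, -1.9011) = 8*0.0009^2 + 1*(-1.9011)^2 = 3.6143


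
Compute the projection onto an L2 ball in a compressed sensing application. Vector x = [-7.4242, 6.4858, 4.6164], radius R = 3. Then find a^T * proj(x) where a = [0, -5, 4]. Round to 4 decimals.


Step 1: Compute ||x|| (intermediates to 6 decimals).
||x|| = sqrt((-7.4242)^2 + 6.4858^2 + 4.6164^2) = 10.885564
Step 2: Project.
Since ||x|| > R, scale = R/||x|| = 3/10.885564 = 0.275594, proj(x) = scale * x
proj(x) = [-2.046065, 1.787448, 1.272252]
Step 3: Dot product.
a^T * proj(x) = 0*(-2.046065) - 5*1.787448 + 4*1.272252 = -3.8482


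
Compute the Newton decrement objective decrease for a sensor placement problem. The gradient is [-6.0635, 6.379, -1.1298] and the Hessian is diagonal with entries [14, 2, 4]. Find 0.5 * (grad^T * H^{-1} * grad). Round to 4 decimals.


Step 1: H is diagonal, so H^(-1) * g = [-0.4331, 3.1895, -0.2825].
Step 2: g^T H^(-1) g = sum_i g_i^2 / H_ii
  = (-6.0635)^2/14 + (6.379)^2/2 + (-1.1298)^2/4
  = 2.6261 + 20.3458 + 0.3191 = 23.2911
Step 3: Objective decrease = 0.5 * g^T H^(-1) g = 11.6455


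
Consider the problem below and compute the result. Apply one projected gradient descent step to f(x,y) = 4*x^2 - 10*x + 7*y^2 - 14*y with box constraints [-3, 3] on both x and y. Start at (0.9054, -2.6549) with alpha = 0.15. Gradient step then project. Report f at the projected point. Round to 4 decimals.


Step 1: Compute gradient at (0.9054, -2.6549).
grad_x = 2*4*0.9054 - 10 = -2.7568
grad_y = 2*7*-2.6549 - 14 = -51.1686
Step 2: Gradient step.
x_raw = 0.9054 - 0.15*-2.7568 = 1.3189
y_raw = -2.6549 - 0.15*-51.1686 = 5.0204
Step 3: Project onto [-3, 3].
x_proj = clip(1.3189) = 1.3189
y_proj = clip(5.0204) = 3.0
Step 4: Evaluate f.
f(1.3189, 3.0) = 14.769


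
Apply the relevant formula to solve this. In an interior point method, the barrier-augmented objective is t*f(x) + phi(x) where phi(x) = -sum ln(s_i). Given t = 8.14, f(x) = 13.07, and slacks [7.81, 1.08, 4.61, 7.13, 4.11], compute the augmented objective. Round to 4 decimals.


Step 1: Compute log-barrier.
ln values: [2.0554, 0.077, 1.5282, 1.9643, 1.4134]
phi = -(2.0554 + 0.077 + 1.5282 + 1.9643 + 1.4134) = -7.0383
Step 2: Compute augmented objective.
t*f(x) = 8.14*13.07 = 106.3898
Total = 106.3898 - 7.0383 = 99.3515


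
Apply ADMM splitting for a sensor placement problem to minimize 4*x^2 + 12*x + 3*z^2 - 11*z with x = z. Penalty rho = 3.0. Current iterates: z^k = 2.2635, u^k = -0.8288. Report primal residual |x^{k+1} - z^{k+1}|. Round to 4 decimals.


ADMM iteration with rho = 3.0, z^k = 2.2635, u^k = -0.8288
Step 1: x-update.
Minimize 4*x^2 + 12*x + (3.0/2)*(x - 2.2635 - 0.8288)^2
FOC: (2*4 + 3.0)*x = -12 + 3.0*(2.2635 + 0.8288)
x^{k+1} = -0.2476
Step 2: z-update.
Minimize 3*z^2 - 11*z + (3.0/2)*(-0.2476 - z - 0.8288)^2
FOC: (2*3 + 3.0)*z = 11 + 3.0*(-0.2476 - 0.8288)
z^{k+1} = 0.8634
Step 3: u-update.
u^{k+1} = -0.8288 - 0.2476 - 0.8634 = -1.9398
Step 4: Primal residual = |-0.2476 - 0.8634| = 1.111


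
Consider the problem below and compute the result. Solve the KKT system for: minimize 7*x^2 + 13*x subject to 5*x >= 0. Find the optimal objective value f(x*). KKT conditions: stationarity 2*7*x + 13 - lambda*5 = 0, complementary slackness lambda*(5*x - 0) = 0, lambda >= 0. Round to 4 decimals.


Step 1: Try lambda = 0 (constraint inactive).
x_unc = -13/(2*7) = -0.9286
Check: 5*-0.9286 = -4.643 < 0 -- violated!
Step 2: Constraint must be active: 5*x = 0
x* = 0/5 = 0.0
lambda = (2*7*0.0 + 13)/5 = 2.6
Step 3: Compute optimal value.
f(x*) = 7*0.0^2 + 13*0.0 = 0.0


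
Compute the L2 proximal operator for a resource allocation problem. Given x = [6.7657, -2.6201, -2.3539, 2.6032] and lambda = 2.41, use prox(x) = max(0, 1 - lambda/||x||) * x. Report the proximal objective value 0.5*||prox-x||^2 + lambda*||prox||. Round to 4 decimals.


Step 1: Compute ||x||.
||x|| = 8.0596
Step 2: Compute scaling factor.
scale = max(0, 1 - 2.41/8.0596) = 0.701
Step 3: prox(x) = [4.7426, -1.8366, -1.65, 1.8248]
||prox(x)|| = 5.6496
Step 4: Proximal objective.
0.5*||prox-x||^2 = 2.9041
lambda*||prox|| = 13.6155
Total = 16.5196


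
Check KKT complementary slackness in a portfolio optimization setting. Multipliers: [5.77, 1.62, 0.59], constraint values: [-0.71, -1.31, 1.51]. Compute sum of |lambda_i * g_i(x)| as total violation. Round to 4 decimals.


KKT complementary slackness check:
lambda_1 * g_1 = 5.77 * -0.71 = -4.0967
lambda_2 * g_2 = 1.62 * -1.31 = -2.1222
lambda_3 * g_3 = 0.59 * 1.51 = 0.8909
Total violation = 4.0967 + 2.1222 + 0.8909 = 7.1098


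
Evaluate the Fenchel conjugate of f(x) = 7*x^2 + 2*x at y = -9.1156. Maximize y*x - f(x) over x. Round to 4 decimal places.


f*(y) = sup_x {y*x - a*x^2 - b*x} = sup_x {(y-b)*x - a*x^2}
FOC: (y - b) - 2a*x = 0 => x* = (y - b)/(2a)
x* = (-9.1156 - 2)/(2*7) = -0.794
f*(-9.1156) = (y-b)^2/(4a) = (-9.1156 - 2)^2/(4*7)
= 123.5566/28 = 4.4127
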